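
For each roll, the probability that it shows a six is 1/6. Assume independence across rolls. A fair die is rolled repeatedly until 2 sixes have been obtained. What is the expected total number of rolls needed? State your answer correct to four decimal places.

Y = total rolls until the second success; negative binomial with r=2, p=0.166667.
E[Y] = r / p = 2 / 0.166667 = 12.000000

12.0000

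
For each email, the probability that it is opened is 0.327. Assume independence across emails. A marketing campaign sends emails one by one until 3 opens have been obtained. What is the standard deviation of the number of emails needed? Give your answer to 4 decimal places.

4.3453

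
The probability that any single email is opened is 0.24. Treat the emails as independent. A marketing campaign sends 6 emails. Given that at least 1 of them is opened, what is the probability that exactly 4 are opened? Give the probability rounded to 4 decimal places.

X ~ Binomial(6, 0.24). Want P(X=4 | X≥1) = P(X=4) / P(X≥1).
P(X=4) = C(6,4)·0.24^4·0.76^2 = 0.028745
P(X≥1) = 1 − 0.192700 = 0.807300
Ratio = 0.028745 / 0.807300 = 0.035606

0.0356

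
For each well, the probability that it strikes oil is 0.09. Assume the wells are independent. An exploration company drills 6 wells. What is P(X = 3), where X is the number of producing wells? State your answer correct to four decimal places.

X ~ Binomial(n=6, p=0.09).
P(X=3) = C(6,3) · p^3 · (1−p)^3
= 20 · 0.000729 · 0.75357 = 0.010987

0.0110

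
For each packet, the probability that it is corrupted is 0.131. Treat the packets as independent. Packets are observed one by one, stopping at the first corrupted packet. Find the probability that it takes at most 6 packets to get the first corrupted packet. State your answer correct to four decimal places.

0.5694

Y = number of packets to the first success; geometric, p = 0.131.
P(Y ≤ 6) = 1 − (1−p)^6 = 1 − 0.430644 = 0.569356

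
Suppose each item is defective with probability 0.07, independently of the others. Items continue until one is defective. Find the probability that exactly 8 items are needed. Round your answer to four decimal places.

0.0421

Geometric (trials to first success), p = 0.07.
P(Y = 8) = (1−p)^7 · p = 0.6017 · 0.07 = 0.042119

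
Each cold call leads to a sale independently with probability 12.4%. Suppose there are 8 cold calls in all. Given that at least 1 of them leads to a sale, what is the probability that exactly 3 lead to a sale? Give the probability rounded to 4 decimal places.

X ~ Binomial(8, 0.124). Want P(X=3 | X≥1) = P(X=3) / P(X≥1).
P(X=3) = C(8,3)·0.124^3·0.876^5 = 0.055077
P(X≥1) = 1 − 0.346763 = 0.653237
Ratio = 0.055077 / 0.653237 = 0.084315

0.0843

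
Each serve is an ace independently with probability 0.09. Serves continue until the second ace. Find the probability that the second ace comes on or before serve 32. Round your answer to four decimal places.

Finishing within 32 serves ⇔ at least 2 successes in the first 32. With X ~ Binomial(32, 0.09), P(Y ≤ 32) = 1 − P(X ≤ 1).
  k=0: C(32,0)·0.09^0·0.91^32 = 0.048902
  k=1: C(32,1)·0.09^1·0.91^31 = 0.154766
1 − 0.203668 = 0.796332

0.7963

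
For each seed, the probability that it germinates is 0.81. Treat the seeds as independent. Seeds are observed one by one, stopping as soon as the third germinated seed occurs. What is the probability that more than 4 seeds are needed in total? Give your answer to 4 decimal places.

0.1656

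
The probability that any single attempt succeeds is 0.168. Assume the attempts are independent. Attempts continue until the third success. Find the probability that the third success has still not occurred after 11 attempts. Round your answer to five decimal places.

Needing more than 11 attempts ⇔ fewer than 3 successes in the first 11. With X ~ Binomial(11, 0.168), P(Y > 11) = P(X ≤ 2).
  k=0: C(11,0)·0.168^0·0.832^11 = 0.1322381
  k=1: C(11,1)·0.168^1·0.832^10 = 0.2937212
  k=2: C(11,2)·0.168^2·0.832^9 = 0.2965454
P(X ≤ 2) = 0.7225047

0.72250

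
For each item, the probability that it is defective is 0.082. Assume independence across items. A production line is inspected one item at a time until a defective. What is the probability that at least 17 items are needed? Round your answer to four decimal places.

0.2544

Y = number of items to the first success; geometric, p = 0.082.
P(Y > 16) = P(first 16 all fail) = (1−p)^16 = 0.254380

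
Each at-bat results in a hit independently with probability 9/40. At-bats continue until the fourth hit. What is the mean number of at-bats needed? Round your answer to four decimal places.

Y = total at-bats until the fourth success; negative binomial with r=4, p=0.225.
E[Y] = r / p = 4 / 0.225 = 17.777778

17.7778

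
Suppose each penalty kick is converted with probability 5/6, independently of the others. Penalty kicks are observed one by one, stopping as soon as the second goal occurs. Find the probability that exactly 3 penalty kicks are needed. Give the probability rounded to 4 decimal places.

Y = trial on which the second success occurs; negative binomial, r=2, p=0.833333.
P(Y=3) = C(2,1) · p^2 · (1−p)^1
= 2 · 0.69444 · 0.16667 = 0.231481

0.2315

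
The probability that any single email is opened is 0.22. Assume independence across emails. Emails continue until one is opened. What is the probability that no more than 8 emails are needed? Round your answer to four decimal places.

Y = number of emails to the first success; geometric, p = 0.22.
P(Y ≤ 8) = 1 − (1−p)^8 = 1 − 0.137011 = 0.862989

0.8630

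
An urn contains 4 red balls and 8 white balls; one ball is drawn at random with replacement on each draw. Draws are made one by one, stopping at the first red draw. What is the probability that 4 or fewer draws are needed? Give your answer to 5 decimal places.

0.80247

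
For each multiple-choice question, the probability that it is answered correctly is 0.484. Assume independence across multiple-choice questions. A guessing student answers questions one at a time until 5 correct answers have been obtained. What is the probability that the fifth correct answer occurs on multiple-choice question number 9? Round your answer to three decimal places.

Y = trial on which the fifth success occurs; negative binomial, r=5, p=0.484.
P(Y=9) = C(8,4) · p^5 · (1−p)^4
= 70 · 0.02656 · 0.070892 = 0.13180

0.132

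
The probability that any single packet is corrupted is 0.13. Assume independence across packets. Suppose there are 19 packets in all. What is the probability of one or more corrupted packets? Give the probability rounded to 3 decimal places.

0.929

P(at least one) = 1 − P(none) = 1 − (1 − 0.13)^19
= 1 − 0.07094 = 0.92906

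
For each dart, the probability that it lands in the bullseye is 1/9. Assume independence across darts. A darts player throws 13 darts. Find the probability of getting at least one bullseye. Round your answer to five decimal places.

0.78372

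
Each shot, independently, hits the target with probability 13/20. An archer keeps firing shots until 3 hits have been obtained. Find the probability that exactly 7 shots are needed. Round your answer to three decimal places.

0.062

Y = trial on which the third success occurs; negative binomial, r=3, p=0.65.
P(Y=7) = C(6,2) · p^3 · (1−p)^4
= 15 · 0.27463 · 0.015006 = 0.06182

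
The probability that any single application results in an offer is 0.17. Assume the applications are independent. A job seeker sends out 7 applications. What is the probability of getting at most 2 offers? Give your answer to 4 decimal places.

0.8995

X ~ Binomial(7, 0.17); P(X ≤ 2) = Σ C(7,k) p^k (1−p)^(7−k) over k:
  k=0: C(7,0)·0.17^0·0.83^7 = 0.271361
  k=1: C(7,1)·0.17^1·0.83^6 = 0.389059
  k=2: C(7,2)·0.17^2·0.83^5 = 0.239060
Total = 0.899480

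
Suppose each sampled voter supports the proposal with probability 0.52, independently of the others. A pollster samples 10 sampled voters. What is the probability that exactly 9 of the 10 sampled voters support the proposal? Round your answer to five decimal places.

X ~ Binomial(n=10, p=0.52).
P(X=9) = C(10,9) · p^9 · (1−p)^1
= 10 · 0.0027799 · 0.48 = 0.0133435

0.01334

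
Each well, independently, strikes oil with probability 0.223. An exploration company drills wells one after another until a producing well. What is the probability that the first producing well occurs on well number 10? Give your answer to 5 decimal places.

Geometric (trials to first success), p = 0.223.
P(Y = 10) = (1−p)^9 · p = 0.10323 · 0.223 = 0.0230194

0.02302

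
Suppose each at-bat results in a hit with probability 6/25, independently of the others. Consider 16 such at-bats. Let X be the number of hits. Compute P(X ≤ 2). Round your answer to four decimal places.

0.2232

X ~ Binomial(16, 0.24); P(X ≤ 2) = Σ C(16,k) p^k (1−p)^(16−k) over k:
  k=0: C(16,0)·0.24^0·0.76^16 = 0.012388
  k=1: C(16,1)·0.24^1·0.76^15 = 0.062594
  k=2: C(16,2)·0.24^2·0.76^14 = 0.148250
Total = 0.223233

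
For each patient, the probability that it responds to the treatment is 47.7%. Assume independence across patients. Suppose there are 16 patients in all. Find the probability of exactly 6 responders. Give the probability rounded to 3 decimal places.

X ~ Binomial(n=16, p=0.477).
P(X=6) = C(16,6) · p^6 · (1−p)^10
= 8008 · 0.011779 · 0.0015311 = 0.14443

0.144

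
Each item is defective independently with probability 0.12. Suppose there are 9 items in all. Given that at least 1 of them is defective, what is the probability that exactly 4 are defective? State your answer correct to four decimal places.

X ~ Binomial(9, 0.12). Want P(X=4 | X≥1) = P(X=4) / P(X≥1).
P(X=4) = C(9,4)·0.12^4·0.88^5 = 0.013788
P(X≥1) = 1 − 0.316478 = 0.683522
Ratio = 0.013788 / 0.683522 = 0.020172

0.0202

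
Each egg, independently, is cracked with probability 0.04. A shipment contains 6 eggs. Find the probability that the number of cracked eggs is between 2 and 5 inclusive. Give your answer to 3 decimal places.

X ~ Binomial(6, 0.04); P(2 ≤ X ≤ 5) = Σ C(6,k) p^k (1−p)^(6−k) over k:
  k=2: C(6,2)·0.04^2·0.96^4 = 0.02038
  k=3: C(6,3)·0.04^3·0.96^3 = 0.00113
  k=4: C(6,4)·0.04^4·0.96^2 = 0.00004
  k=5: C(6,5)·0.04^5·0.96^1 = 0.00000
Total = 0.02155

0.022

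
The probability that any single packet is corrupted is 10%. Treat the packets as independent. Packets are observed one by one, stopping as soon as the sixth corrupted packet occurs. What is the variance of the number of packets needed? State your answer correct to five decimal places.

540.00000

Y = total packets until the sixth success; negative binomial with r=6, p=0.10.
Var(Y) = r(1−p)/p² = 6·0.90 / 0.10² = 540.0000000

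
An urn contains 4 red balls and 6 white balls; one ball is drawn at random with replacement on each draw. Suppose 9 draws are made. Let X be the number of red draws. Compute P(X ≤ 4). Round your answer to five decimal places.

0.73343

X ~ Binomial(9, 0.40); P(X ≤ 4) = Σ C(9,k) p^k (1−p)^(9−k) over k:
  k=0: C(9,0)·0.40^0·0.60^9 = 0.0100777
  k=1: C(9,1)·0.40^1·0.60^8 = 0.0604662
  k=2: C(9,2)·0.40^2·0.60^7 = 0.1612431
  k=3: C(9,3)·0.40^3·0.60^6 = 0.2508227
  k=4: C(9,4)·0.40^4·0.60^5 = 0.2508227
Total = 0.7334323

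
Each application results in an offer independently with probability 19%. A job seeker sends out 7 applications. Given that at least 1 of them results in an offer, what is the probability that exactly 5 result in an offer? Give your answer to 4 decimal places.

0.0044

X ~ Binomial(7, 0.19). Want P(X=5 | X≥1) = P(X=5) / P(X≥1).
P(X=5) = C(7,5)·0.19^5·0.81^2 = 0.003412
P(X≥1) = 1 − 0.228768 = 0.771232
Ratio = 0.003412 / 0.771232 = 0.004424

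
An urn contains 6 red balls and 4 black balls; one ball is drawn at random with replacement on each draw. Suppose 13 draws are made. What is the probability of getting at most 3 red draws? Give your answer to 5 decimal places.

X ~ Binomial(13, 0.60); P(X ≤ 3) = Σ C(13,k) p^k (1−p)^(13−k) over k:
  k=0: C(13,0)·0.60^0·0.40^13 = 0.0000067
  k=1: C(13,1)·0.60^1·0.40^12 = 0.0001309
  k=2: C(13,2)·0.60^2·0.40^11 = 0.0011778
  k=3: C(13,3)·0.60^3·0.40^10 = 0.0064777
Total = 0.0077930

0.00779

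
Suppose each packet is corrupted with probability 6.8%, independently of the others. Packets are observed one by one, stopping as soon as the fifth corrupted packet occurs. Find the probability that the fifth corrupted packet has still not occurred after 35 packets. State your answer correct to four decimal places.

Needing more than 35 packets ⇔ fewer than 5 successes in the first 35. With X ~ Binomial(35, 0.068), P(Y > 35) = P(X ≤ 4).
  k=0: C(35,0)·0.068^0·0.932^35 = 0.085027
  k=1: C(35,1)·0.068^1·0.932^34 = 0.217129
  k=2: C(35,2)·0.068^2·0.932^33 = 0.269315
  k=3: C(35,3)·0.068^3·0.932^32 = 0.216145
  k=4: C(35,4)·0.068^4·0.932^31 = 0.126162
P(X ≤ 4) = 0.913778

0.9138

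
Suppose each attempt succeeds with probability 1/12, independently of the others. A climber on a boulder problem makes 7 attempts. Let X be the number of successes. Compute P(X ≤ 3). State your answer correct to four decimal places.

X ~ Binomial(7, 0.083333); P(X ≤ 3) = Σ C(7,k) p^k (1−p)^(7−k) over k:
  k=0: C(7,0)·0.083333^0·0.916667^7 = 0.543851
  k=1: C(7,1)·0.083333^1·0.916667^6 = 0.346087
  k=2: C(7,2)·0.083333^2·0.916667^5 = 0.094387
  k=3: C(7,3)·0.083333^3·0.916667^4 = 0.014301
Total = 0.998627

0.9986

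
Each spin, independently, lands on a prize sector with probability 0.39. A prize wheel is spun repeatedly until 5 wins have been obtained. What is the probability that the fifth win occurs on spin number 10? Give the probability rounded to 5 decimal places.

0.09602

Y = trial on which the fifth success occurs; negative binomial, r=5, p=0.39.
P(Y=10) = C(9,4) · p^5 · (1−p)^5
= 126 · 0.0090224 · 0.08446 = 0.0960158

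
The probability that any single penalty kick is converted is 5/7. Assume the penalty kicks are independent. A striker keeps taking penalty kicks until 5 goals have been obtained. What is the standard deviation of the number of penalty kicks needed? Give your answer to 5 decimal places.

Y = total penalty kicks until the fifth success; negative binomial with r=5, p=0.714286.
SD(Y) = √[r(1−p)/p²] = √(2.8000000) = 1.6733201

1.67332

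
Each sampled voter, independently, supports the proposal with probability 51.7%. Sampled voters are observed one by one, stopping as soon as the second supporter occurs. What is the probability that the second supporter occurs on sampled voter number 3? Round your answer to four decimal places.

Y = trial on which the second success occurs; negative binomial, r=2, p=0.517.
P(Y=3) = C(2,1) · p^2 · (1−p)^1
= 2 · 0.26729 · 0.483 = 0.258201

0.2582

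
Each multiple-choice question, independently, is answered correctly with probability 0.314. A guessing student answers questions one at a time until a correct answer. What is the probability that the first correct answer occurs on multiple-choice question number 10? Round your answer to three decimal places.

0.011

Geometric (trials to first success), p = 0.314.
P(Y = 10) = (1−p)^9 · p = 0.033645 · 0.314 = 0.01056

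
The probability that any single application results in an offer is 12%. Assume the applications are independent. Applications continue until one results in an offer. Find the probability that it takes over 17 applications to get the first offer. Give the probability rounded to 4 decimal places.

Y = number of applications to the first success; geometric, p = 0.12.
P(Y > 17) = P(first 17 all fail) = (1−p)^17 = 0.113817

0.1138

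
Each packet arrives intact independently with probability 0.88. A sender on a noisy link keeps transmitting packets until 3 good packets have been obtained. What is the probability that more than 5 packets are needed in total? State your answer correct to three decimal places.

0.014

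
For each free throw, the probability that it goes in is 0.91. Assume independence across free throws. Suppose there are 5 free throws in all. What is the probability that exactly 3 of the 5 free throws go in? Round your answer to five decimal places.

X ~ Binomial(n=5, p=0.91).
P(X=3) = C(5,3) · p^3 · (1−p)^2
= 10 · 0.75357 · 0.0081 = 0.0610393

0.06104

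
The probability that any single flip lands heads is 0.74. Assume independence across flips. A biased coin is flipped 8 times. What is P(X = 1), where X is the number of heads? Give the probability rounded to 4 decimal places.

X ~ Binomial(n=8, p=0.74).
P(X=1) = C(8,1) · p^1 · (1−p)^7
= 8 · 0.74 · 8.0318e-05 = 0.000475

0.0005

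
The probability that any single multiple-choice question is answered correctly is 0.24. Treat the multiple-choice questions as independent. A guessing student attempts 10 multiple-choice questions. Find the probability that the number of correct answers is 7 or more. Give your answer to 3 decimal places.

0.003

X ~ Binomial(10, 0.24); P(X ≥ 7) = Σ C(10,k) p^k (1−p)^(10−k) over k:
  k=7: C(10,7)·0.24^7·0.76^3 = 0.00242
  k=8: C(10,8)·0.24^8·0.76^2 = 0.00029
  k=9: C(10,9)·0.24^9·0.76^1 = 0.00002
  k=10: C(10,10)·0.24^10·0.76^0 = 0.00000
Total = 0.00272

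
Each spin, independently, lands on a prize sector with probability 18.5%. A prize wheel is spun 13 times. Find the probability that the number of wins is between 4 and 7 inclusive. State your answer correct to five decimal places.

X ~ Binomial(13, 0.185); P(4 ≤ X ≤ 7) = Σ C(13,k) p^k (1−p)^(13−k) over k:
  k=4: C(13,4)·0.185^4·0.815^9 = 0.1328653
  k=5: C(13,5)·0.185^5·0.815^8 = 0.0542873
  k=6: C(13,6)·0.185^6·0.815^7 = 0.0164305
  k=7: C(13,7)·0.185^7·0.815^6 = 0.0037296
Total = 0.2073127

0.20731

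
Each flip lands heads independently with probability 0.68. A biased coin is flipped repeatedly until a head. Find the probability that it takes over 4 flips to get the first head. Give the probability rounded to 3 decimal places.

0.010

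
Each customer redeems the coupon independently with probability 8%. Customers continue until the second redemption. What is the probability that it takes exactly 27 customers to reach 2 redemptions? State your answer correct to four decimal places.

0.0207

Y = trial on which the second success occurs; negative binomial, r=2, p=0.08.
P(Y=27) = C(26,1) · p^2 · (1−p)^25
= 26 · 0.0064 · 0.12436 = 0.020694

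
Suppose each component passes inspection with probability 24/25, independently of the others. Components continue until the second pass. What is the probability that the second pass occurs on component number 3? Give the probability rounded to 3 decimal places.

Y = trial on which the second success occurs; negative binomial, r=2, p=0.96.
P(Y=3) = C(2,1) · p^2 · (1−p)^1
= 2 · 0.9216 · 0.04 = 0.07373

0.074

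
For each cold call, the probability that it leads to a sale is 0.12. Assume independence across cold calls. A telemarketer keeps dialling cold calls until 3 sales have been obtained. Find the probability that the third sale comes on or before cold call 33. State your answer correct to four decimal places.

Finishing within 33 cold calls ⇔ at least 3 successes in the first 33. With X ~ Binomial(33, 0.12), P(Y ≤ 33) = 1 − P(X ≤ 2).
  k=0: C(33,0)·0.12^0·0.88^33 = 0.014721
  k=1: C(33,1)·0.12^1·0.88^32 = 0.066243
  k=2: C(33,2)·0.12^2·0.88^31 = 0.144530
1 − 0.225494 = 0.774506

0.7745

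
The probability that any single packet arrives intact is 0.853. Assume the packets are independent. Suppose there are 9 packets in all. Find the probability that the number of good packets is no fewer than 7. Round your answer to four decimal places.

X ~ Binomial(9, 0.853); P(X ≥ 7) = Σ C(9,k) p^k (1−p)^(9−k) over k:
  k=7: C(9,7)·0.853^7·0.147^2 = 0.255611
  k=8: C(9,8)·0.853^8·0.147^1 = 0.370811
  k=9: C(9,9)·0.853^9·0.147^0 = 0.239079
Total = 0.865501

0.8655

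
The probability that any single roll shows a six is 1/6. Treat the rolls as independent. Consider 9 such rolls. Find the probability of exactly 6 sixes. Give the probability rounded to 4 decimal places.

0.0010

X ~ Binomial(n=9, p=0.166667).
P(X=6) = C(9,6) · p^6 · (1−p)^3
= 84 · 2.1433e-05 · 0.5787 = 0.001042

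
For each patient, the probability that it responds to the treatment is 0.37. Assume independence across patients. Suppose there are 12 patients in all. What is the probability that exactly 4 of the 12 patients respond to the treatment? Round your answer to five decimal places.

X ~ Binomial(n=12, p=0.37).
P(X=4) = C(12,4) · p^4 · (1−p)^8
= 495 · 0.018742 · 0.024816 = 0.2302165

0.23022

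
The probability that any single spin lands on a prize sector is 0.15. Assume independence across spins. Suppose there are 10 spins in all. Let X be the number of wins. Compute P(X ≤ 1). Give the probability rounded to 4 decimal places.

X ~ Binomial(10, 0.15); P(X ≤ 1) = Σ C(10,k) p^k (1−p)^(10−k) over k:
  k=0: C(10,0)·0.15^0·0.85^10 = 0.196874
  k=1: C(10,1)·0.15^1·0.85^9 = 0.347425
Total = 0.544300

0.5443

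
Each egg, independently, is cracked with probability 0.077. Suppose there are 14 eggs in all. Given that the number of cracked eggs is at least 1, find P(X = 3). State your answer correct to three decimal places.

0.102

X ~ Binomial(14, 0.077). Want P(X=3 | X≥1) = P(X=3) / P(X≥1).
P(X=3) = C(14,3)·0.077^3·0.923^11 = 0.06883
P(X≥1) = 1 − 0.32570 = 0.67430
Ratio = 0.06883 / 0.67430 = 0.10208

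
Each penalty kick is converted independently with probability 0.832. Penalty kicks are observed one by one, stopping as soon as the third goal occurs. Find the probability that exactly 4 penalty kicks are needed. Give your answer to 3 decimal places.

0.290

Y = trial on which the third success occurs; negative binomial, r=3, p=0.832.
P(Y=4) = C(3,2) · p^3 · (1−p)^1
= 3 · 0.57593 · 0.168 = 0.29027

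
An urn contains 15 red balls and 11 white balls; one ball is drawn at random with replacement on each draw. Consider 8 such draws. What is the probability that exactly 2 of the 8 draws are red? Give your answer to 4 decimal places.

X ~ Binomial(n=8, p=0.576923).
P(X=2) = C(8,2) · p^2 · (1−p)^6
= 28 · 0.33284 · 0.0057348 = 0.053445

0.0534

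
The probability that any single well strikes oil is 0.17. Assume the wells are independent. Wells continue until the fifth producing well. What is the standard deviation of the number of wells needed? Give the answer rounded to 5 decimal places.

Y = total wells until the fifth success; negative binomial with r=5, p=0.17.
SD(Y) = √[r(1−p)/p²] = √(143.5986159) = 11.9832640

11.98326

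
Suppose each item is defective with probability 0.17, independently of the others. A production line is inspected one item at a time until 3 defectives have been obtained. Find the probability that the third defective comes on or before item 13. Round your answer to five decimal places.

0.38475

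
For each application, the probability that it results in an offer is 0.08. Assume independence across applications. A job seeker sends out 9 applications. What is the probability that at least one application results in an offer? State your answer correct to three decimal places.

P(at least one) = 1 − P(none) = 1 − (1 − 0.08)^9
= 1 − 0.47216 = 0.52784

0.528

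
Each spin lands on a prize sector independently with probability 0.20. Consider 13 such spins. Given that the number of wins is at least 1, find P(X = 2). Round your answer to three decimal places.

X ~ Binomial(13, 0.20). Want P(X=2 | X≥1) = P(X=2) / P(X≥1).
P(X=2) = C(13,2)·0.20^2·0.80^11 = 0.26801
P(X≥1) = 1 − 0.05498 = 0.94502
Ratio = 0.26801 / 0.94502 = 0.28360

0.284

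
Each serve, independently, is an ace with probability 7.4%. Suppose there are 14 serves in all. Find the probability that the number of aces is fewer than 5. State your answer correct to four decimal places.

0.9975

X ~ Binomial(14, 0.074); P(X ≤ 4) = Σ C(14,k) p^k (1−p)^(14−k) over k:
  k=0: C(14,0)·0.074^0·0.926^14 = 0.340843
  k=1: C(14,1)·0.074^1·0.926^13 = 0.381331
  k=2: C(14,2)·0.074^2·0.926^12 = 0.198078
  k=3: C(14,3)·0.074^3·0.926^11 = 0.063317
  k=4: C(14,4)·0.074^4·0.926^10 = 0.013915
Total = 0.997483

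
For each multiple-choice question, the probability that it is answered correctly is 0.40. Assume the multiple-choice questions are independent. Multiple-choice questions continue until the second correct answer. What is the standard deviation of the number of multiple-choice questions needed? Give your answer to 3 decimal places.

Y = total multiple-choice questions until the second success; negative binomial with r=2, p=0.40.
SD(Y) = √[r(1−p)/p²] = √(7.50000) = 2.73861

2.739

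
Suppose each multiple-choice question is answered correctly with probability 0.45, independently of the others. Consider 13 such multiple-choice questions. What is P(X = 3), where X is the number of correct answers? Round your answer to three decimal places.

0.066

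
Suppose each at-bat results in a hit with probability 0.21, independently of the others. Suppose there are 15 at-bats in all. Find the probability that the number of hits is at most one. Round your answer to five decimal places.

0.14530

X ~ Binomial(15, 0.21); P(X ≤ 1) = Σ C(15,k) p^k (1−p)^(15−k) over k:
  k=0: C(15,0)·0.21^0·0.79^15 = 0.0291344
  k=1: C(15,1)·0.21^1·0.79^14 = 0.1161689
Total = 0.1453033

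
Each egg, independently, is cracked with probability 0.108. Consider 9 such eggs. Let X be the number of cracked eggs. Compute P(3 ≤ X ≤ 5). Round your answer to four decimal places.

0.0642

X ~ Binomial(9, 0.108); P(3 ≤ X ≤ 5) = Σ C(9,k) p^k (1−p)^(9−k) over k:
  k=3: C(9,3)·0.108^3·0.892^6 = 0.053302
  k=4: C(9,4)·0.108^4·0.892^5 = 0.009680
  k=5: C(9,5)·0.108^5·0.892^4 = 0.001172
Total = 0.064154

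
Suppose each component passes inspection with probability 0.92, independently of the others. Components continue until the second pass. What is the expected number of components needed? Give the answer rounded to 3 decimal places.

Y = total components until the second success; negative binomial with r=2, p=0.92.
E[Y] = r / p = 2 / 0.92 = 2.17391

2.174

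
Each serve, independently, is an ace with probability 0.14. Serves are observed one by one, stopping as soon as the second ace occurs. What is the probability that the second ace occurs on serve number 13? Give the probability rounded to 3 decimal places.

Y = trial on which the second success occurs; negative binomial, r=2, p=0.14.
P(Y=13) = C(12,1) · p^2 · (1−p)^11
= 12 · 0.0196 · 0.19032 = 0.04476

0.045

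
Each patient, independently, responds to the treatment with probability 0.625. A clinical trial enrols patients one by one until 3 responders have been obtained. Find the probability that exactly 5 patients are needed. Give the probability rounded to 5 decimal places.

0.20599

Y = trial on which the third success occurs; negative binomial, r=3, p=0.625.
P(Y=5) = C(4,2) · p^3 · (1−p)^2
= 6 · 0.24414 · 0.14062 = 0.2059937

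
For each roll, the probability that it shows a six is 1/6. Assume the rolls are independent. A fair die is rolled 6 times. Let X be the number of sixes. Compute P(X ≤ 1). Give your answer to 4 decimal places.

0.7368

X ~ Binomial(6, 0.166667); P(X ≤ 1) = Σ C(6,k) p^k (1−p)^(6−k) over k:
  k=0: C(6,0)·0.166667^0·0.833333^6 = 0.334898
  k=1: C(6,1)·0.166667^1·0.833333^5 = 0.401878
Total = 0.736776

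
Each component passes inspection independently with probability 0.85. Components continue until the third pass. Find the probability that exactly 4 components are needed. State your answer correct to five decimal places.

0.27636

Y = trial on which the third success occurs; negative binomial, r=3, p=0.85.
P(Y=4) = C(3,2) · p^3 · (1−p)^1
= 3 · 0.61413 · 0.15 = 0.2763563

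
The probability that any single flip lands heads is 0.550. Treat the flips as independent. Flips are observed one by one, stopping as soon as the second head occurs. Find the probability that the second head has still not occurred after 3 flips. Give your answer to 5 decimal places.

0.42525

Needing more than 3 flips ⇔ fewer than 2 successes in the first 3. With X ~ Binomial(3, 0.55), P(Y > 3) = P(X ≤ 1).
  k=0: C(3,0)·0.55^0·0.45^3 = 0.0911250
  k=1: C(3,1)·0.55^1·0.45^2 = 0.3341250
P(X ≤ 1) = 0.4252500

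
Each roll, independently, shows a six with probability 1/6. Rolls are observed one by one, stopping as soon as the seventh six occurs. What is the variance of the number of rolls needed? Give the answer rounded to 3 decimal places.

Y = total rolls until the seventh success; negative binomial with r=7, p=0.166667.
Var(Y) = r(1−p)/p² = 7·0.833333 / 0.166667² = 210.00000

210.000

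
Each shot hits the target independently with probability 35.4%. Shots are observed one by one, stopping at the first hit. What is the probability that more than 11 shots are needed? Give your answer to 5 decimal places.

0.00818

Y = number of shots to the first success; geometric, p = 0.354.
P(Y > 11) = P(first 11 all fail) = (1−p)^11 = 0.0081763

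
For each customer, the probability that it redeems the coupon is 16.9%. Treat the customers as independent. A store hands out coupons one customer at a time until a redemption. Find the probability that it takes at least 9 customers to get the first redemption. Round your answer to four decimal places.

0.2274

Y = number of customers to the first success; geometric, p = 0.169.
P(Y > 8) = P(first 8 all fail) = (1−p)^8 = 0.227409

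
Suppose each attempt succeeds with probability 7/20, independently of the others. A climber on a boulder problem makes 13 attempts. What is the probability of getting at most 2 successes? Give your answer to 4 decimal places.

0.1132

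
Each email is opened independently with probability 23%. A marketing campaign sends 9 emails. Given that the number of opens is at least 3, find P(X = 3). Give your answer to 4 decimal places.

0.6203

X ~ Binomial(9, 0.23). Want P(X=3 | X≥3) = P(X=3) / P(X≥3).
P(X=3) = C(9,3)·0.23^3·0.77^6 = 0.213014
P(X≥3) = 1 − 0.095152 − 0.255797 − 0.305628 = 0.343423
Ratio = 0.213014 / 0.343423 = 0.620266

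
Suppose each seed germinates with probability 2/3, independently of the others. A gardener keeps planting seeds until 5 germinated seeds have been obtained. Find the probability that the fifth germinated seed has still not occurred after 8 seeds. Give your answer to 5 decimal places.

0.25865

Needing more than 8 seeds ⇔ fewer than 5 successes in the first 8. With X ~ Binomial(8, 0.666667), P(Y > 8) = P(X ≤ 4).
  k=0: C(8,0)·0.666667^0·0.333333^8 = 0.0001524
  k=1: C(8,1)·0.666667^1·0.333333^7 = 0.0024387
  k=2: C(8,2)·0.666667^2·0.333333^6 = 0.0170706
  k=3: C(8,3)·0.666667^3·0.333333^5 = 0.0682823
  k=4: C(8,4)·0.666667^4·0.333333^4 = 0.1707057
P(X ≤ 4) = 0.2586496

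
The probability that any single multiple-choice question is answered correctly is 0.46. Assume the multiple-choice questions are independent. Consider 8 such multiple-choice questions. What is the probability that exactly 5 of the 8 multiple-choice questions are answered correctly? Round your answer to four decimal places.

0.1816

X ~ Binomial(n=8, p=0.46).
P(X=5) = C(8,5) · p^5 · (1−p)^3
= 56 · 0.020596 · 0.15746 = 0.181618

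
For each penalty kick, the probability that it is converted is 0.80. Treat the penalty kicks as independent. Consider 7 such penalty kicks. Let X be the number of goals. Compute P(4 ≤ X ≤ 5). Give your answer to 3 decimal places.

0.390

X ~ Binomial(7, 0.80); P(4 ≤ X ≤ 5) = Σ C(7,k) p^k (1−p)^(7−k) over k:
  k=4: C(7,4)·0.80^4·0.20^3 = 0.11469
  k=5: C(7,5)·0.80^5·0.20^2 = 0.27525
Total = 0.38994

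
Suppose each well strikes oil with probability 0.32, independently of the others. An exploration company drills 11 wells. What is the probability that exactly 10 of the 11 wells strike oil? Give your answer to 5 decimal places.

0.00008

X ~ Binomial(n=11, p=0.32).
P(X=10) = C(11,10) · p^10 · (1−p)^1
= 11 · 1.1259e-05 · 0.68 = 0.0000842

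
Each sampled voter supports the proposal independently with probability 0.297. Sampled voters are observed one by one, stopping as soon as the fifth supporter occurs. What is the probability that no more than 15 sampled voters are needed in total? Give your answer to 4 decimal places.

Finishing within 15 sampled voters ⇔ at least 5 successes in the first 15. With X ~ Binomial(15, 0.297), P(Y ≤ 15) = 1 − P(X ≤ 4).
  k=0: C(15,0)·0.297^0·0.703^15 = 0.005062
  k=1: C(15,1)·0.297^1·0.703^14 = 0.032079
  k=2: C(15,2)·0.297^2·0.703^13 = 0.094868
  k=3: C(15,3)·0.297^3·0.703^12 = 0.173678
  k=4: C(15,4)·0.297^4·0.703^11 = 0.220124
1 − 0.525811 = 0.474189

0.4742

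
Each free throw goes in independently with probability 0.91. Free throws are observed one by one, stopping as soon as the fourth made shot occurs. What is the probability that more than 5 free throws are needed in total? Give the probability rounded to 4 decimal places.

0.0674

Needing more than 5 free throws ⇔ fewer than 4 successes in the first 5. With X ~ Binomial(5, 0.91), P(Y > 5) = P(X ≤ 3).
  k=0: C(5,0)·0.91^0·0.09^5 = 0.000006
  k=1: C(5,1)·0.91^1·0.09^4 = 0.000299
  k=2: C(5,2)·0.91^2·0.09^3 = 0.006037
  k=3: C(5,3)·0.91^3·0.09^2 = 0.061039
P(X ≤ 3) = 0.067381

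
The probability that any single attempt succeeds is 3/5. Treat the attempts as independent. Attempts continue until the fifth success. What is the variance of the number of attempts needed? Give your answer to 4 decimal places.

5.5556

Y = total attempts until the fifth success; negative binomial with r=5, p=0.60.
Var(Y) = r(1−p)/p² = 5·0.40 / 0.60² = 5.555556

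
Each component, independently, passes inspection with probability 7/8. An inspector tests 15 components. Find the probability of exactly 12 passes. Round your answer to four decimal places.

0.1790

X ~ Binomial(n=15, p=0.875).
P(X=12) = C(15,12) · p^12 · (1−p)^3
= 455 · 0.20142 · 0.0019531 = 0.178994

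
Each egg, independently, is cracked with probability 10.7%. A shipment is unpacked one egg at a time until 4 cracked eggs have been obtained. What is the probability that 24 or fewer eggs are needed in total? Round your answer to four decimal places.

Finishing within 24 eggs ⇔ at least 4 successes in the first 24. With X ~ Binomial(24, 0.107), P(Y ≤ 24) = 1 − P(X ≤ 3).
  k=0: C(24,0)·0.107^0·0.893^24 = 0.066136
  k=1: C(24,1)·0.107^1·0.893^23 = 0.190186
  k=2: C(24,2)·0.107^2·0.893^22 = 0.262065
  k=3: C(24,3)·0.107^3·0.893^21 = 0.230273
1 − 0.748659 = 0.251341

0.2513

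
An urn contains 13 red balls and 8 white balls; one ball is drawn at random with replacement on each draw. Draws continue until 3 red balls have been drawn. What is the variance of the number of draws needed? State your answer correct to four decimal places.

Y = total draws until the third success; negative binomial with r=3, p=0.619048.
Var(Y) = r(1−p)/p² = 3·0.380952 / 0.619048² = 2.982249

2.9822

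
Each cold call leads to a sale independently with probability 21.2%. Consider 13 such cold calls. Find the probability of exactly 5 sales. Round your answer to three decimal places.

X ~ Binomial(n=13, p=0.212).
P(X=5) = C(13,5) · p^5 · (1−p)^8
= 1287 · 0.00042823 · 0.14867 = 0.08193

0.082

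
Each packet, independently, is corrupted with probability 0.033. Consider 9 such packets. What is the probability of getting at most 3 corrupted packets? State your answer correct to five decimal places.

X ~ Binomial(9, 0.033); P(X ≤ 3) = Σ C(9,k) p^k (1−p)^(9−k) over k:
  k=0: C(9,0)·0.033^0·0.967^9 = 0.7393299
  k=1: C(9,1)·0.033^1·0.967^8 = 0.2270744
  k=2: C(9,2)·0.033^2·0.967^7 = 0.0309967
  k=3: C(9,3)·0.033^3·0.967^6 = 0.0024682
Total = 0.9998692

0.99987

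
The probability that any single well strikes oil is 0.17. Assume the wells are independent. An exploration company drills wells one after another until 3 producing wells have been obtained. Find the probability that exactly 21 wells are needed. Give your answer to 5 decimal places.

0.03262

Y = trial on which the third success occurs; negative binomial, r=3, p=0.17.
P(Y=21) = C(20,2) · p^3 · (1−p)^18
= 190 · 0.004913 · 0.034947 = 0.0326217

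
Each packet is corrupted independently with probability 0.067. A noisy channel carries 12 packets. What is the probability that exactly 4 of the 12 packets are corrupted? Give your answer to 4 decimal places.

0.0057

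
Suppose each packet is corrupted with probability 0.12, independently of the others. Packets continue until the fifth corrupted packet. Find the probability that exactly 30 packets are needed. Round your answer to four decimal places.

0.0242

Y = trial on which the fifth success occurs; negative binomial, r=5, p=0.12.
P(Y=30) = C(29,4) · p^5 · (1−p)^25
= 23751 · 2.4883e-05 · 0.040932 = 0.024191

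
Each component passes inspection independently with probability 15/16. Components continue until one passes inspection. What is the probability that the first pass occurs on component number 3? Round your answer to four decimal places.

0.0037

Geometric (trials to first success), p = 0.9375.
P(Y = 3) = (1−p)^2 · p = 0.0039062 · 0.9375 = 0.003662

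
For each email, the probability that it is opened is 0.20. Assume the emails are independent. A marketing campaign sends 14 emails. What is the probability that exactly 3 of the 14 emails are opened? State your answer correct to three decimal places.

0.250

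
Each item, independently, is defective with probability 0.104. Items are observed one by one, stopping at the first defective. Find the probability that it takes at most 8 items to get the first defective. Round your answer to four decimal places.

Y = number of items to the first success; geometric, p = 0.104.
P(Y ≤ 8) = 1 − (1−p)^8 = 1 − 0.415398 = 0.584602

0.5846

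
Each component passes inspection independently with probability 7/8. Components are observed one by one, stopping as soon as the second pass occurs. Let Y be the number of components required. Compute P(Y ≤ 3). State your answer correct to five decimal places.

0.95703

Finishing within 3 components ⇔ at least 2 successes in the first 3. With X ~ Binomial(3, 0.875), P(Y ≤ 3) = 1 − P(X ≤ 1).
  k=0: C(3,0)·0.875^0·0.125^3 = 0.0019531
  k=1: C(3,1)·0.875^1·0.125^2 = 0.0410156
1 − 0.0429688 = 0.9570312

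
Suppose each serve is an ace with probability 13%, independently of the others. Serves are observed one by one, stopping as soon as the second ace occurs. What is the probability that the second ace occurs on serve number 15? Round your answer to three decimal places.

Y = trial on which the second success occurs; negative binomial, r=2, p=0.13.
P(Y=15) = C(14,1) · p^2 · (1−p)^13
= 14 · 0.0169 · 0.16359 = 0.03870

0.039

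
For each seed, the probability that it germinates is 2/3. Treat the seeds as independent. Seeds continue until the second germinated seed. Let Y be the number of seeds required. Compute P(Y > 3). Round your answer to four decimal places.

0.2593

Needing more than 3 seeds ⇔ fewer than 2 successes in the first 3. With X ~ Binomial(3, 0.666667), P(Y > 3) = P(X ≤ 1).
  k=0: C(3,0)·0.666667^0·0.333333^3 = 0.037037
  k=1: C(3,1)·0.666667^1·0.333333^2 = 0.222222
P(X ≤ 1) = 0.259259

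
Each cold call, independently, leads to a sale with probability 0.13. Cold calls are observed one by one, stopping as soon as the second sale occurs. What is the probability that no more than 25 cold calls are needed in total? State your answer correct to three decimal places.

0.854

Finishing within 25 cold calls ⇔ at least 2 successes in the first 25. With X ~ Binomial(25, 0.13), P(Y ≤ 25) = 1 − P(X ≤ 1).
  k=0: C(25,0)·0.13^0·0.87^25 = 0.03076
  k=1: C(25,1)·0.13^1·0.87^24 = 0.11491
1 − 0.14567 = 0.85433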